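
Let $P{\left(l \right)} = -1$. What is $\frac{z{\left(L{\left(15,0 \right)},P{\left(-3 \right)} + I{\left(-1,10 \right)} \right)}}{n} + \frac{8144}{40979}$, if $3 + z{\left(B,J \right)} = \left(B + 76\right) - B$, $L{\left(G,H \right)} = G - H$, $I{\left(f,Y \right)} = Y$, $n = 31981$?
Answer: $\frac{263444731}{1310549399} \approx 0.20102$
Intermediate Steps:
$z{\left(B,J \right)} = 73$ ($z{\left(B,J \right)} = -3 + \left(\left(B + 76\right) - B\right) = -3 + \left(\left(76 + B\right) - B\right) = -3 + 76 = 73$)
$\frac{z{\left(L{\left(15,0 \right)},P{\left(-3 \right)} + I{\left(-1,10 \right)} \right)}}{n} + \frac{8144}{40979} = \frac{73}{31981} + \frac{8144}{40979} = \frac{263444731}{1310549399}$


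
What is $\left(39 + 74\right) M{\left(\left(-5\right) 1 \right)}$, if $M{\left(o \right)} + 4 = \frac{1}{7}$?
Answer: $- \frac{3051}{7} \approx -435.86$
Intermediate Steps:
$M{\left(o \right)} = - \frac{27}{7}$ ($M{\left(o \right)} = -4 + \frac{1}{7} = - \frac{27}{7}$)
$\left(39 + 74\right) M{\left(\left(-5\right) 1 \right)} = \left(39 + 74\right) \left(- \frac{27}{7}\right) = 113 \left(- \frac{27}{7}\right) = - \frac{3051}{7}$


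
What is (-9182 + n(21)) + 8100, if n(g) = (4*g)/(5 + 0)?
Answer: -5326/5 ≈ -1065.2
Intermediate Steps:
n(g) = 4*g/5 (n(g) = (4*g)/5 = (4*g)*(⅕) = 4*g/5)
(-9182 + n(21)) + 8100 = (-9182 + (⅘)*21) + 8100 = (-9182 + 84/5) + 8100 = -45826/5 + 8100 = -5326/5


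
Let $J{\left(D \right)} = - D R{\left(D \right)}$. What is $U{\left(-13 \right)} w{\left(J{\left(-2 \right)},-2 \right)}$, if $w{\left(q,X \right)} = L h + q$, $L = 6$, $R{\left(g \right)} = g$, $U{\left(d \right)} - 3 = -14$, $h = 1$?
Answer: $-22$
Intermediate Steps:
$U{\left(d \right)} = -11$ ($U{\left(d \right)} = 3 - 14 = -11$)
$J{\left(D \right)} = - D^{2}$ ($J{\left(D \right)} = - D D = - D^{2}$)
$w{\left(q,X \right)} = 6 + q$ ($w{\left(q,X \right)} = 6 \cdot 1 + q = 6 + q$)
$U{\left(-13 \right)} w{\left(J{\left(-2 \right)},-2 \right)} = - 11 \left(6 - \left(-2\right)^{2}\right) = - 11 \left(6 - 4\right) = \left(-11\right) 2 = -22$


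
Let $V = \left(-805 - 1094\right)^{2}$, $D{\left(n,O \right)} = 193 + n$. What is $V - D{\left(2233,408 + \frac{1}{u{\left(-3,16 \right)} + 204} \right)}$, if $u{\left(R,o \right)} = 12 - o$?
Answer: $3603775$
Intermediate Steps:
$V = 3606201$ ($V = \left(-1899\right)^{2} = 3606201$)
$V - D{\left(2233,408 + \frac{1}{u{\left(-3,16 \right)} + 204} \right)} = 3606201 - \left(193 + 2233\right) = 3606201 - 2426 = 3603775$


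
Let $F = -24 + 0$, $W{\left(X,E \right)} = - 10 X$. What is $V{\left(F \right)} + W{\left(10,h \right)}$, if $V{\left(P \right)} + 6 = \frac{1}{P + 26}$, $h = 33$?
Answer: $- \frac{211}{2} \approx -105.5$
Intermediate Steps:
$F = -24$
$V{\left(P \right)} = -6 + \frac{1}{26 + P}$ ($V{\left(P \right)} = -6 + \frac{1}{P + 26} = -6 + \frac{1}{26 + P}$)
$V{\left(F \right)} + W{\left(10,h \right)} = \frac{-155 - -144}{26 - 24} - 100 = \frac{-155 + 144}{2} - 100 = \frac{1}{2} \left(-11\right) - 100 = - \frac{11}{2} - 100 = - \frac{211}{2}$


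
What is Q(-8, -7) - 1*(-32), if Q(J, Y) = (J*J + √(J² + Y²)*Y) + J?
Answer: 88 - 7*√113 ≈ 13.589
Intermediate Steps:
Q(J, Y) = J + J² + Y*√(J² + Y²) (Q(J, Y) = (J² + Y*√(J² + Y²)) + J = J + J² + Y*√(J² + Y²))
Q(-8, -7) - 1*(-32) = (-8 + (-8)² - 7*√((-8)² + (-7)²)) - 1*(-32) = (-8 + 64 - 7*√(64 + 49)) + 32 = (-8 + 64 - 7*√113) + 32 = (56 - 7*√113) + 32 = 88 - 7*√113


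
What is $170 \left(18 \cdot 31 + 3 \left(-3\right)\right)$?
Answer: $93330$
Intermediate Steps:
$170 \left(18 \cdot 31 + 3 \left(-3\right)\right) = 170 \left(558 - 9\right) = 170 \cdot 549 = 93330$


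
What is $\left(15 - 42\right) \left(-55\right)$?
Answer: $1485$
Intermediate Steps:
$\left(15 - 42\right) \left(-55\right) = \left(-27\right) \left(-55\right) = 1485$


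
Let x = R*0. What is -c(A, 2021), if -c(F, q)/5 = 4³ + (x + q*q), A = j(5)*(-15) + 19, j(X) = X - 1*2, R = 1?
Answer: 20422525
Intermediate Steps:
j(X) = -2 + X (j(X) = X - 2 = -2 + X)
x = 0 (x = 1*0 = 0)
A = -26 (A = (-2 + 5)*(-15) + 19 = 3*(-15) + 19 = -45 + 19 = -26)
c(F, q) = -320 - 5*q² (c(F, q) = -5*(4³ + (0 + q*q)) = -5*(64 + (0 + q²)) = -5*(64 + q²) = -320 - 5*q²)
-c(A, 2021) = -(-320 - 5*2021²) = -(-320 - 5*4084441) = -(-320 - 20422205) = -1*(-20422525) = 20422525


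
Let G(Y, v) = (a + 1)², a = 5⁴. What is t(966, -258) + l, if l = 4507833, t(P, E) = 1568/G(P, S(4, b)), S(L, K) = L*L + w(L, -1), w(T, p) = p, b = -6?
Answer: 441627891569/97969 ≈ 4.5078e+6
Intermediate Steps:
S(L, K) = -1 + L² (S(L, K) = L*L - 1 = L² - 1 = -1 + L²)
a = 625
G(Y, v) = 391876 (G(Y, v) = (625 + 1)² = 626² = 391876)
t(P, E) = 392/97969 (t(P, E) = 1568/391876 = 1568*(1/391876) = 392/97969)
t(966, -258) + l = 392/97969 + 4507833 = 441627891569/97969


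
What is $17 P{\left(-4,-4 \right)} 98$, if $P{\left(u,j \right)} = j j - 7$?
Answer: $14994$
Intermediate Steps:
$P{\left(u,j \right)} = -7 + j^{2}$ ($P{\left(u,j \right)} = j^{2} - 7 = -7 + j^{2}$)
$17 P{\left(-4,-4 \right)} 98 = 17 \left(-7 + \left(-4\right)^{2}\right) 98 = 17 \left(-7 + 16\right) 98 = 17 \cdot 9 \cdot 98 = 153 \cdot 98 = 14994$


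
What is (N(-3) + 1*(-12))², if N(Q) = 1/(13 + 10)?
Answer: 75625/529 ≈ 142.96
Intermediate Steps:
N(Q) = 1/23
(N(-3) + 1*(-12))² = (1/23 + 1*(-12))² = (1/23 - 12)² = (-275/23)² = 75625/529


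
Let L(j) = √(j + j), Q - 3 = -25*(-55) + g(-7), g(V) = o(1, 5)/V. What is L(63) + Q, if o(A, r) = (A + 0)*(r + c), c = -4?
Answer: 9645/7 + 3*√14 ≈ 1389.1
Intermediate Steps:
o(A, r) = A*(-4 + r) (o(A, r) = (A + 0)*(r - 4) = A*(-4 + r))
g(V) = 1/V (g(V) = (1*(-4 + 5))/V = (1*1)/V = 1/V)
Q = 9645/7 (Q = 3 + (-25*(-55) + 1/(-7)) = 3 + (1375 - ⅐) = 3 + 9624/7 = 9645/7 ≈ 1377.9)
L(j) = √2*√j (L(j) = √(2*j) = √2*√j)
L(63) + Q = √2*√63 + 9645/7 = √2*(3*√7) + 9645/7 = 3*√14 + 9645/7 = 9645/7 + 3*√14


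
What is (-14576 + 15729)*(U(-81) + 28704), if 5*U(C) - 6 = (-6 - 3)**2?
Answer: 165578871/5 ≈ 3.3116e+7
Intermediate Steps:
U(C) = 87/5 (U(C) = 6/5 + (-6 - 3)**2/5 = 6/5 + (1/5)*(-9)**2 = 6/5 + (1/5)*81 = 6/5 + 81/5 = 87/5)
(-14576 + 15729)*(U(-81) + 28704) = (-14576 + 15729)*(87/5 + 28704) = 1153*(143607/5) = 165578871/5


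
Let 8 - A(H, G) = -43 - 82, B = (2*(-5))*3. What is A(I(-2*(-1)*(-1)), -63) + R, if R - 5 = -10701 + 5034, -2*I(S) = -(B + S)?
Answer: -5529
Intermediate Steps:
B = -30 (B = -10*3 = -30)
I(S) = -15 + S/2 (I(S) = -(-1)*(-30 + S)/2 = -(30 - S)/2 = -15 + S/2)
R = -5662 (R = 5 + (-10701 + 5034) = 5 - 5667 = -5662)
A(H, G) = 133 (A(H, G) = 8 - (-43 - 82) = 8 - 1*(-125) = 8 + 125 = 133)
A(I(-2*(-1)*(-1)), -63) + R = 133 - 5662 = -5529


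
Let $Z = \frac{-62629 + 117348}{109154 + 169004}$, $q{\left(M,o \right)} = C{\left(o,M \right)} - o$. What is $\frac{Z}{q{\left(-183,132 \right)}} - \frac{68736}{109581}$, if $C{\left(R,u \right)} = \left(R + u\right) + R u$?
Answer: $- \frac{22159749277351}{35327284053882} \approx -0.62727$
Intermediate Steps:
$C{\left(R,u \right)} = R + u + R u$
$q{\left(M,o \right)} = M + M o$ ($q{\left(M,o \right)} = \left(o + M + o M\right) - o = \left(o + M + M o\right) - o = \left(M + o + M o\right) - o = M + M o$)
$Z = \frac{54719}{278158} \approx 0.19672$
$\frac{Z}{q{\left(-183,132 \right)}} - \frac{68736}{109581} = \frac{54719}{278158 \left(- 183 \left(1 + 132\right)\right)} - \frac{68736}{109581} = \frac{54719}{278158 \left(\left(-183\right) 133\right)} - \frac{22912}{36527} = \frac{54719}{278158 \left(-24339\right)} - \frac{22912}{36527} = \frac{54719}{278158} \left(- \frac{1}{24339}\right) - \frac{22912}{36527} = - \frac{7817}{967155366} - \frac{22912}{36527} = - \frac{22159749277351}{35327284053882}$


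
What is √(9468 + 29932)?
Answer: 10*√394 ≈ 198.49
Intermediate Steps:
√(9468 + 29932) = √39400 = 10*√394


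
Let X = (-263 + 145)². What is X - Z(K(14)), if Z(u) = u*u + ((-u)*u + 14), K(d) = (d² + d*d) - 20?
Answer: 13910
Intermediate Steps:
K(d) = -20 + 2*d² (K(d) = (d² + d²) - 20 = 2*d² - 20 = -20 + 2*d²)
Z(u) = 14 (Z(u) = u² + (-u² + 14) = u² + (14 - u²) = 14)
X = 13924 (X = (-118)² = 13924)
X - Z(K(14)) = 13924 - 1*14 = 13924 - 14 = 13910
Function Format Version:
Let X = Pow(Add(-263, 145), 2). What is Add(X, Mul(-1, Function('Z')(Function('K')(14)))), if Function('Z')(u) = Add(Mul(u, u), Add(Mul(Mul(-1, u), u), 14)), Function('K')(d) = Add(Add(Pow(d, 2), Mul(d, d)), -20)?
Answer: 13910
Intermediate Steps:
Function('K')(d) = Add(-20, Mul(2, Pow(d, 2))) (Function('K')(d) = Add(Add(Pow(d, 2), Pow(d, 2)), -20) = Add(Mul(2, Pow(d, 2)), -20) = Add(-20, Mul(2, Pow(d, 2))))
Function('Z')(u) = 14 (Function('Z')(u) = Add(Pow(u, 2), Add(Mul(-1, Pow(u, 2)), 14)) = Add(Pow(u, 2), Add(14, Mul(-1, Pow(u, 2)))) = 14)
X = 13924 (X = Pow(-118, 2) = 13924)
Add(X, Mul(-1, Function('Z')(Function('K')(14)))) = Add(13924, Mul(-1, 14)) = Add(13924, -14) = 13910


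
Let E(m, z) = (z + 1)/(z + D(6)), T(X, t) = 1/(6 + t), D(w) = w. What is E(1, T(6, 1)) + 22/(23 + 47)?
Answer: 753/1505 ≈ 0.50033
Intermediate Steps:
E(m, z) = (1 + z)/(6 + z) (E(m, z) = (z + 1)/(z + 6) = (1 + z)/(6 + z))
E(1, T(6, 1)) + 22/(23 + 47) = (1 + 1/(6 + 1))/(6 + 1/(6 + 1)) + 22/(23 + 47) = (1 + 1/7)/(6 + 1/7) + 22/70 = (1 + ⅐)/(6 + ⅐) + 22*(1/70) = (8/7)/(43/7) + 11/35 = (7/43)*(8/7) + 11/35 = 8/43 + 11/35 = 753/1505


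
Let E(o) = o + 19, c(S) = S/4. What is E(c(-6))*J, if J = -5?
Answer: -175/2 ≈ -87.500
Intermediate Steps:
c(S) = S/4 (c(S) = S*(1/4) = S/4)
E(o) = 19 + o
E(c(-6))*J = (19 + (1/4)*(-6))*(-5) = (19 - 3/2)*(-5) = (35/2)*(-5) = -175/2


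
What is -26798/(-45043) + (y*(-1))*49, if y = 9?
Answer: -19837165/45043 ≈ -440.41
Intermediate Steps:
-26798/(-45043) + (y*(-1))*49 = -26798/(-45043) + (9*(-1))*49 = -26798*(-1/45043) - 9*49 = 26798/45043 - 441 = -19837165/45043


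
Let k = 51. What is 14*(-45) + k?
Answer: -579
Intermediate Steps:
14*(-45) + k = 14*(-45) + 51 = -630 + 51 = -579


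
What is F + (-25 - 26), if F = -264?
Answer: -315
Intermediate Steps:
F + (-25 - 26) = -264 + (-25 - 26) = -264 - 51 = -315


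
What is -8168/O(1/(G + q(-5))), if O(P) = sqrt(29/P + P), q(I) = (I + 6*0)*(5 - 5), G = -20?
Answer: 16336*I*sqrt(6445)/3867 ≈ 339.14*I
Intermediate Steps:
q(I) = 0 (q(I) = (I + 0)*0 = I*0 = 0)
O(P) = sqrt(P + 29/P)
-8168/O(1/(G + q(-5))) = -8168/sqrt(1/(-20 + 0) + 29/(1/(-20 + 0))) = -8168/sqrt(1/(-20) + 29/(1/(-20))) = -8168/sqrt(-1/20 + 29/(-1/20)) = -8168/sqrt(-1/20 + 29*(-20)) = -8168/sqrt(-1/20 - 580) = -8168*(-2*I*sqrt(6445)/3867) = -(-16336)*I*sqrt(6445)/3867 = 16336*I*sqrt(6445)/3867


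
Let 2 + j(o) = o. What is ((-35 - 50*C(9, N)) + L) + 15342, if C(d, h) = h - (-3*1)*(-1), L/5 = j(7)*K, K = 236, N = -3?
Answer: 21507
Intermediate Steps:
j(o) = -2 + o
L = 5900 (L = 5*((-2 + 7)*236) = 5*(5*236) = 5*1180 = 5900)
C(d, h) = -3 + h (C(d, h) = h - (-3)*(-1) = h - 1*3 = h - 3 = -3 + h)
((-35 - 50*C(9, N)) + L) + 15342 = ((-35 - 50*(-3 - 3)) + 5900) + 15342 = ((-35 - 50*(-6)) + 5900) + 15342 = ((-35 + 300) + 5900) + 15342 = (265 + 5900) + 15342 = 6165 + 15342 = 21507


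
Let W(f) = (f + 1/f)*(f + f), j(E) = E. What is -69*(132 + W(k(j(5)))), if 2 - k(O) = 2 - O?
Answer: -12696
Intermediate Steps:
k(O) = O (k(O) = 2 - (2 - O) = 2 + (-2 + O) = O)
W(f) = 2*f*(f + 1/f) (W(f) = (f + 1/f)*(2*f) = 2*f*(f + 1/f))
-69*(132 + W(k(j(5)))) = -69*(132 + (2 + 2*5²)) = -69*(132 + (2 + 2*25)) = -69*(132 + (2 + 50)) = -69*(132 + 52) = -69*184 = -12696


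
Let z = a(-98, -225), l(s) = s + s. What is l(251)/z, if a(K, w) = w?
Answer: -502/225 ≈ -2.2311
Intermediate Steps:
l(s) = 2*s
z = -225
l(251)/z = (2*251)/(-225) = 502*(-1/225) = -502/225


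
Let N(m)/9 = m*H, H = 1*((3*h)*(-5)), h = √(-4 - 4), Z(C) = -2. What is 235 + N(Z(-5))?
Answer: 235 + 540*I*√2 ≈ 235.0 + 763.68*I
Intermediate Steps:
h = 2*I*√2 (h = √(-8) = 2*I*√2 ≈ 2.8284*I)
H = -30*I*√2 (H = 1*((3*(2*I*√2))*(-5)) = 1*((6*I*√2)*(-5)) = 1*(-30*I*√2) = -30*I*√2 ≈ -42.426*I)
N(m) = -270*I*m*√2 (N(m) = 9*(m*(-30*I*√2)) = 9*(-30*I*m*√2) = -270*I*m*√2)
235 + N(Z(-5)) = 235 - 270*I*(-2)*√2 = 235 + 540*I*√2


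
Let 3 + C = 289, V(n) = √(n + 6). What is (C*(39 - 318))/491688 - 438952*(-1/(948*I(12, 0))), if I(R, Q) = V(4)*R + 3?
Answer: -3498749425/3088046484 + 438952*√10/113049 ≈ 11.146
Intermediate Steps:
V(n) = √(6 + n)
I(R, Q) = 3 + R*√10 (I(R, Q) = √(6 + 4)*R + 3 = √10*R + 3 = R*√10 + 3 = 3 + R*√10)
C = 286 (C = -3 + 289 = 286)
(C*(39 - 318))/491688 - 438952*(-1/(948*I(12, 0))) = (286*(39 - 318))/491688 - 438952*(-1/(948*(3 + 12*√10))) = (286*(-279))*(1/491688) - 438952/(-2844 - 11376*√10) = -79794*1/491688 - 438952/(-2844 - 11376*√10) = -4433/27316 - 438952/(-2844 - 11376*√10)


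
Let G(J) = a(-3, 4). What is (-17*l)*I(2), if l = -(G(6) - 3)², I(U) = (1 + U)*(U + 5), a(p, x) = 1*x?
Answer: 357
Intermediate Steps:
a(p, x) = x
G(J) = 4
I(U) = (1 + U)*(5 + U)
l = -1 (l = -(4 - 3)² = -1*1² = -1*1 = -1)
(-17*l)*I(2) = (-17*(-1))*(5 + 2² + 6*2) = 17*(5 + 4 + 12) = 17*21 = 357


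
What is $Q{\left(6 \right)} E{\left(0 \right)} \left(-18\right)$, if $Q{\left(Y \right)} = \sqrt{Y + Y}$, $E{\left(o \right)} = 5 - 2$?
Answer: $- 108 \sqrt{3} \approx -187.06$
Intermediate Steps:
$E{\left(o \right)} = 3$ ($E{\left(o \right)} = 5 - 2 = 3$)
$Q{\left(Y \right)} = \sqrt{2} \sqrt{Y}$ ($Q{\left(Y \right)} = \sqrt{2 Y} = \sqrt{2} \sqrt{Y}$)
$Q{\left(6 \right)} E{\left(0 \right)} \left(-18\right) = \sqrt{2} \sqrt{6} \cdot 3 \left(-18\right) = 2 \sqrt{3} \cdot 3 \left(-18\right) = 6 \sqrt{3} \left(-18\right) = - 108 \sqrt{3}$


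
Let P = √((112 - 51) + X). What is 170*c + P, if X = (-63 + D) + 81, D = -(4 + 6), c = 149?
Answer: 25330 + √69 ≈ 25338.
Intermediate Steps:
D = -10 (D = -1*10 = -10)
X = 8 (X = (-63 - 10) + 81 = -73 + 81 = 8)
P = √69 (P = √((112 - 51) + 8) = √(61 + 8) = √69 ≈ 8.3066)
170*c + P = 170*149 + √69 = 25330 + √69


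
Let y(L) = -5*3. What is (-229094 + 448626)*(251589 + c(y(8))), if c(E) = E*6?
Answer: 55212078468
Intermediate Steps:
y(L) = -15
c(E) = 6*E
(-229094 + 448626)*(251589 + c(y(8))) = (-229094 + 448626)*(251589 + 6*(-15)) = 219532*(251589 - 90) = 219532*251499 = 55212078468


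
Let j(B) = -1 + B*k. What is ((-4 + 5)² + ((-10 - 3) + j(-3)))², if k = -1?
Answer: 100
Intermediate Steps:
j(B) = -1 - B (j(B) = -1 + B*(-1) = -1 - B)
((-4 + 5)² + ((-10 - 3) + j(-3)))² = ((-4 + 5)² + ((-10 - 3) + (-1 - 1*(-3))))² = (1² + (-13 + (-1 + 3)))² = (1 + (-13 + 2))² = (1 - 11)² = (-10)² = 100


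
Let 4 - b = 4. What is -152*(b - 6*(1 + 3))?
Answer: 3648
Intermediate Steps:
b = 0 (b = 4 - 1*4 = 4 - 4 = 0)
-152*(b - 6*(1 + 3)) = -152*(0 - 6*(1 + 3)) = -152*(0 - 6*4) = -152*(0 - 24) = -152*(-24) = 3648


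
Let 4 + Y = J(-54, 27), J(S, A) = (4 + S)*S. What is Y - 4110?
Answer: -1414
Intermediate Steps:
J(S, A) = S*(4 + S)
Y = 2696 (Y = -4 - 54*(4 - 54) = -4 - 54*(-50) = -4 + 2700 = 2696)
Y - 4110 = 2696 - 4110 = -1414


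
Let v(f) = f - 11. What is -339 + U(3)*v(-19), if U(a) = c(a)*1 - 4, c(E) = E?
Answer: -309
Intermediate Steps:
v(f) = -11 + f
U(a) = -4 + a (U(a) = a*1 - 4 = a - 4 = -4 + a)
-339 + U(3)*v(-19) = -339 + (-4 + 3)*(-11 - 19) = -339 - 1*(-30) = -339 + 30 = -309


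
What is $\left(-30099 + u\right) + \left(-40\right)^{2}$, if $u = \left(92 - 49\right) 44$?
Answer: $-26607$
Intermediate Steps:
$u = 1892$ ($u = 43 \cdot 44 = 1892$)
$\left(-30099 + u\right) + \left(-40\right)^{2} = \left(-30099 + 1892\right) + \left(-40\right)^{2} = -28207 + 1600 = -26607$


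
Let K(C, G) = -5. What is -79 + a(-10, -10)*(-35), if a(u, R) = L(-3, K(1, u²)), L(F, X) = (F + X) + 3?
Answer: 96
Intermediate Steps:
L(F, X) = 3 + F + X
a(u, R) = -5 (a(u, R) = 3 - 3 - 5 = -5)
-79 + a(-10, -10)*(-35) = -79 - 5*(-35) = -79 + 175 = 96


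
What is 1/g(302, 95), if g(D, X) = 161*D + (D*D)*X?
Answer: 1/8713002 ≈ 1.1477e-7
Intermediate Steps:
g(D, X) = 161*D + X*D² (g(D, X) = 161*D + D²*X = 161*D + X*D²)
1/g(302, 95) = 1/(302*(161 + 302*95)) = 1/(302*(161 + 28690)) = 1/(302*28851) = 1/8713002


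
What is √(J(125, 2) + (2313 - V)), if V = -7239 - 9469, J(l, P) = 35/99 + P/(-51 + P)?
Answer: 2*√253749067/231 ≈ 137.92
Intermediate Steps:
J(l, P) = 35/99 + P/(-51 + P) (J(l, P) = 35*(1/99) + P/(-51 + P) = 35/99 + P/(-51 + P))
V = -16708
√(J(125, 2) + (2313 - V)) = √((-1785 + 134*2)/(99*(-51 + 2)) + (2313 - 1*(-16708))) = √((1/99)*(-1785 + 268)/(-49) + (2313 + 16708)) = √((1/99)*(-1/49)*(-1517) + 19021) = √(1517/4851 + 19021) = √(92272388/4851) = 2*√253749067/231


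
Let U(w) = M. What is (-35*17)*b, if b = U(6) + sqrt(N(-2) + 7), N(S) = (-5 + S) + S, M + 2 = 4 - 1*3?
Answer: 595 - 595*I*sqrt(2) ≈ 595.0 - 841.46*I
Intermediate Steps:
M = -1 (M = -2 + (4 - 1*3) = -2 + (4 - 3) = -2 + 1 = -1)
N(S) = -5 + 2*S
U(w) = -1
b = -1 + I*sqrt(2) (b = -1 + sqrt((-5 + 2*(-2)) + 7) = -1 + sqrt((-5 - 4) + 7) = -1 + sqrt(-9 + 7) = -1 + sqrt(-2) = -1 + I*sqrt(2) ≈ -1.0 + 1.4142*I)
(-35*17)*b = (-35*17)*(-1 + I*sqrt(2)) = -595*(-1 + I*sqrt(2)) = 595 - 595*I*sqrt(2)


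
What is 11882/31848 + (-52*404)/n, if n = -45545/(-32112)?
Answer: -10742201477059/725258580 ≈ -14812.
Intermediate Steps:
n = 45545/32112 (n = -45545*(-1/32112) = 45545/32112 ≈ 1.4183)
11882/31848 + (-52*404)/n = 11882/31848 + (-52*404)/(45545/32112) = 11882*(1/31848) - 21008*32112/45545 = 5941/15924 - 674608896/45545 = -10742201477059/725258580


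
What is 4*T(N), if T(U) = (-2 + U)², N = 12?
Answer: 400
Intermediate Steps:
4*T(N) = 4*(-2 + 12)² = 4*10² = 4*100 = 400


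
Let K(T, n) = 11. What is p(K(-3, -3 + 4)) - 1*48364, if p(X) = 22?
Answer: -48342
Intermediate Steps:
p(K(-3, -3 + 4)) - 1*48364 = 22 - 1*48364 = 22 - 48364 = -48342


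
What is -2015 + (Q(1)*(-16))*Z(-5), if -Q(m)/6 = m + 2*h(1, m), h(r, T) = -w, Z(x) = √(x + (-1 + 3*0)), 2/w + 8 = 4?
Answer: -2015 + 192*I*√6 ≈ -2015.0 + 470.3*I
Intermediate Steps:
w = -½ (w = 2/(-8 + 4) = 2/(-4) = 2*(-¼) = -½ ≈ -0.50000)
Z(x) = √(-1 + x) (Z(x) = √(x + (-1 + 0)) = √(x - 1) = √(-1 + x))
h(r, T) = ½ (h(r, T) = -1*(-½) = ½)
Q(m) = -6 - 6*m (Q(m) = -6*(m + 2*(½)) = -6*(m + 1) = -6*(1 + m) = -6 - 6*m)
-2015 + (Q(1)*(-16))*Z(-5) = -2015 + ((-6 - 6*1)*(-16))*√(-1 - 5) = -2015 + ((-6 - 6)*(-16))*√(-6) = -2015 + (-12*(-16))*(I*√6) = -2015 + 192*(I*√6) = -2015 + 192*I*√6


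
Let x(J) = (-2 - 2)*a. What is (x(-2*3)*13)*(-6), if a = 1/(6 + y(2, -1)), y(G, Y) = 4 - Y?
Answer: 312/11 ≈ 28.364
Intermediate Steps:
a = 1/11 (a = 1/(6 + (4 - 1*(-1))) = 1/(6 + (4 + 1)) = 1/(6 + 5) = 1/11 ≈ 0.090909)
x(J) = -4/11 (x(J) = (-2 - 2)*(1/11) = -4*1/11 = -4/11)
(x(-2*3)*13)*(-6) = -4/11*13*(-6) = -52/11*(-6) = 312/11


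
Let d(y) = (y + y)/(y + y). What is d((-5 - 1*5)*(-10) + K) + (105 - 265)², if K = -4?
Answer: 25601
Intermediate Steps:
d(y) = 1 (d(y) = (2*y)/((2*y)) = (2*y)*(1/(2*y)) = 1)
d((-5 - 1*5)*(-10) + K) + (105 - 265)² = 1 + (105 - 265)² = 1 + (-160)² = 1 + 25600 = 25601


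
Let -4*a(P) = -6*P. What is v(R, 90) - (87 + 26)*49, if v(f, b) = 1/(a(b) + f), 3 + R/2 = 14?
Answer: -869308/157 ≈ -5537.0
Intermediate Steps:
a(P) = 3*P/2 (a(P) = -(-3)*P/2 = 3*P/2)
R = 22 (R = -6 + 2*14 = -6 + 28 = 22)
v(f, b) = 1/(f + 3*b/2) (v(f, b) = 1/(3*b/2 + f) = 1/(f + 3*b/2))
v(R, 90) - (87 + 26)*49 = 2/(2*22 + 3*90) - (87 + 26)*49 = 2/(44 + 270) - 113*49 = 2/314 - 1*5537 = 2*(1/314) - 5537 = 1/157 - 5537 = -869308/157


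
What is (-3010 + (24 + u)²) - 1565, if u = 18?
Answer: -2811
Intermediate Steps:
(-3010 + (24 + u)²) - 1565 = (-3010 + (24 + 18)²) - 1565 = (-3010 + 42²) - 1565 = (-3010 + 1764) - 1565 = -1246 - 1565 = -2811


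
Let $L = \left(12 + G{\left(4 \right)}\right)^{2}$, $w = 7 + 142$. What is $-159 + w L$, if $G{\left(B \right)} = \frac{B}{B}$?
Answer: $25022$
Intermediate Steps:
$G{\left(B \right)} = 1$
$w = 149$
$L = 169$ ($L = \left(12 + 1\right)^{2} = 13^{2} = 169$)
$-159 + w L = -159 + 149 \cdot 169 = -159 + 25181 = 25022$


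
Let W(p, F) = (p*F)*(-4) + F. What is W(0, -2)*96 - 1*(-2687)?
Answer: 2495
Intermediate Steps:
W(p, F) = F - 4*F*p (W(p, F) = (F*p)*(-4) + F = -4*F*p + F = F - 4*F*p)
W(0, -2)*96 - 1*(-2687) = -2*(1 - 4*0)*96 - 1*(-2687) = -2*(1 + 0)*96 + 2687 = -2*1*96 + 2687 = -2*96 + 2687 = -192 + 2687 = 2495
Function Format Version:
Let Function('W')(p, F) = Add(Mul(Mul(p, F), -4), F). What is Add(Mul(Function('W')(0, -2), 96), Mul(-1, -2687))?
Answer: 2495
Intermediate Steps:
Function('W')(p, F) = Add(F, Mul(-4, F, p)) (Function('W')(p, F) = Add(Mul(Mul(F, p), -4), F) = Add(Mul(-4, F, p), F) = Add(F, Mul(-4, F, p)))
Add(Mul(Function('W')(0, -2), 96), Mul(-1, -2687)) = Add(Mul(Mul(-2, Add(1, Mul(-4, 0))), 96), Mul(-1, -2687)) = Add(Mul(Mul(-2, Add(1, 0)), 96), 2687) = Add(Mul(Mul(-2, 1), 96), 2687) = Add(Mul(-2, 96), 2687) = Add(-192, 2687) = 2495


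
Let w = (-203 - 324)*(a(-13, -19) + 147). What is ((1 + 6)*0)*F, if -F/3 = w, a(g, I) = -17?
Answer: 0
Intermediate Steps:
w = -68510 (w = (-203 - 324)*(-17 + 147) = -527*130 = -68510)
F = 205530 (F = -3*(-68510) = 205530)
((1 + 6)*0)*F = ((1 + 6)*0)*205530 = (7*0)*205530 = 0*205530 = 0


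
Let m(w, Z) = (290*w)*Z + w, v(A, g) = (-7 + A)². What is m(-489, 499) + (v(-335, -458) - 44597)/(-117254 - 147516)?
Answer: -18736099361197/264770 ≈ -7.0764e+7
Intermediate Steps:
m(w, Z) = w + 290*Z*w (m(w, Z) = 290*Z*w + w = w + 290*Z*w)
m(-489, 499) + (v(-335, -458) - 44597)/(-117254 - 147516) = -489*(1 + 290*499) + ((-7 - 335)² - 44597)/(-117254 - 147516) = -489*(1 + 144710) + ((-342)² - 44597)/(-264770) = -489*144711 + (116964 - 44597)*(-1/264770) = -70763679 + 72367*(-1/264770) = -70763679 - 72367/264770 = -18736099361197/264770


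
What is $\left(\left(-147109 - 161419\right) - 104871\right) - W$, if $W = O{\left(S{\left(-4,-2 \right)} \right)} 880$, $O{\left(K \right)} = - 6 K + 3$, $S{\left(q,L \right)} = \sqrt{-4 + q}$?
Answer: $-416039 + 10560 i \sqrt{2} \approx -4.1604 \cdot 10^{5} + 14934.0 i$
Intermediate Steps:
$O{\left(K \right)} = 3 - 6 K$
$W = 2640 - 10560 i \sqrt{2}$ ($W = \left(3 - 6 \sqrt{-4 - 4}\right) 880 = \left(3 - 6 \sqrt{-8}\right) 880 = \left(3 - 6 \cdot 2 i \sqrt{2}\right) 880 = \left(3 - 12 i \sqrt{2}\right) 880 = 2640 - 10560 i \sqrt{2} \approx 2640.0 - 14934.0 i$)
$\left(\left(-147109 - 161419\right) - 104871\right) - W = \left(\left(-147109 - 161419\right) - 104871\right) - \left(2640 - 10560 i \sqrt{2}\right) = \left(-308528 - 104871\right) - \left(2640 - 10560 i \sqrt{2}\right) = -413399 - \left(2640 - 10560 i \sqrt{2}\right) = -416039 + 10560 i \sqrt{2}$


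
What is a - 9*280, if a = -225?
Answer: -2745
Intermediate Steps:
a - 9*280 = -225 - 9*280 = -225 - 2520 = -2745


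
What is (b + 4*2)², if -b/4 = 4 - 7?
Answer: 400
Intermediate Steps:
b = 12 (b = -4*(4 - 7) = -4*(-3) = 12)
(b + 4*2)² = (12 + 4*2)² = (12 + 8)² = 20² = 400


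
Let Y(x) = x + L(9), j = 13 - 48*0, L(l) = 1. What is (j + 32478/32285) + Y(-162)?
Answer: -4745702/32285 ≈ -146.99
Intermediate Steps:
j = 13 (j = 13 + 0 = 13)
Y(x) = 1 + x (Y(x) = x + 1 = 1 + x)
(j + 32478/32285) + Y(-162) = (13 + 32478/32285) + (1 - 162) = (13 + 32478*(1/32285)) - 161 = (13 + 32478/32285) - 161 = 452183/32285 - 161 = -4745702/32285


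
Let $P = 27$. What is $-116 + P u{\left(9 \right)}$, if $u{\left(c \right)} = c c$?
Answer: $2071$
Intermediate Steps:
$u{\left(c \right)} = c^{2}$
$-116 + P u{\left(9 \right)} = -116 + 27 \cdot 9^{2} = -116 + 27 \cdot 81 = -116 + 2187 = 2071$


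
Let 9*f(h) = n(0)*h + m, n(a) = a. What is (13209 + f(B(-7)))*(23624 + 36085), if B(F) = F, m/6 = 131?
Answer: 793910767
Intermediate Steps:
m = 786 (m = 6*131 = 786)
f(h) = 262/3 (f(h) = (0*h + 786)/9 = (0 + 786)/9 = (1/9)*786 = 262/3)
(13209 + f(B(-7)))*(23624 + 36085) = (13209 + 262/3)*(23624 + 36085) = (39889/3)*59709 = 793910767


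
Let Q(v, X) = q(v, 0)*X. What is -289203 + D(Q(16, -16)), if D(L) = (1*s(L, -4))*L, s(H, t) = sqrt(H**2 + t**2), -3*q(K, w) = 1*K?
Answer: -289203 + 1024*sqrt(4105)/9 ≈ -2.8191e+5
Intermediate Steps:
q(K, w) = -K/3
Q(v, X) = -X*v/3 (Q(v, X) = (-v/3)*X = -X*v/3)
D(L) = L*sqrt(16 + L**2) (D(L) = (1*sqrt(L**2 + (-4)**2))*L = (1*sqrt(L**2 + 16))*L = (1*sqrt(16 + L**2))*L = sqrt(16 + L**2)*L = L*sqrt(16 + L**2))
-289203 + D(Q(16, -16)) = -289203 + (-1/3*(-16)*16)*sqrt(16 + (-1/3*(-16)*16)**2) = -289203 + 256*sqrt(16 + (256/3)**2)/3 = -289203 + 256*sqrt(16 + 65536/9)/3 = -289203 + 256*sqrt(65680/9)/3 = -289203 + 256*(4*sqrt(4105)/3)/3 = -289203 + 1024*sqrt(4105)/9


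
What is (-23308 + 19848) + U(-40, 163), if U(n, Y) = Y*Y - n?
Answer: 23149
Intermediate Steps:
U(n, Y) = Y² - n
(-23308 + 19848) + U(-40, 163) = (-23308 + 19848) + (163² - 1*(-40)) = -3460 + (26569 + 40) = -3460 + 26609 = 23149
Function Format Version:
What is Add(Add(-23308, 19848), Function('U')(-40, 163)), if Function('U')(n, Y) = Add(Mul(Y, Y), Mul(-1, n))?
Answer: 23149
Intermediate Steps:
Function('U')(n, Y) = Add(Pow(Y, 2), Mul(-1, n))
Add(Add(-23308, 19848), Function('U')(-40, 163)) = Add(Add(-23308, 19848), Add(Pow(163, 2), Mul(-1, -40))) = Add(-3460, Add(26569, 40)) = Add(-3460, 26609) = 23149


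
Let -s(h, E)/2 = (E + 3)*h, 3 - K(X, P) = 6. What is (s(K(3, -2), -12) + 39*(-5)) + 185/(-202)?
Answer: -50483/202 ≈ -249.92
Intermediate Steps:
K(X, P) = -3 (K(X, P) = 3 - 1*6 = 3 - 6 = -3)
s(h, E) = -2*h*(3 + E) (s(h, E) = -2*(E + 3)*h = -2*(3 + E)*h = -2*h*(3 + E))
(s(K(3, -2), -12) + 39*(-5)) + 185/(-202) = (-2*(-3)*(3 - 12) + 39*(-5)) + 185/(-202) = (-2*(-3)*(-9) - 195) + 185*(-1/202) = (-54 - 195) - 185/202 = -249 - 185/202 = -50483/202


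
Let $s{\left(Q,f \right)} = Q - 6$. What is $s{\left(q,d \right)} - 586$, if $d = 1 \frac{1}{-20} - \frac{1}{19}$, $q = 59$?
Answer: $-533$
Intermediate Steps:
$d = - \frac{39}{380}$ ($d = 1 \left(- \frac{1}{20}\right) - \frac{1}{19} = - \frac{1}{20} - \frac{1}{19} = - \frac{39}{380} \approx -0.10263$)
$s{\left(Q,f \right)} = -6 + Q$
$s{\left(q,d \right)} - 586 = \left(-6 + 59\right) - 586 = 53 - 586 = -533$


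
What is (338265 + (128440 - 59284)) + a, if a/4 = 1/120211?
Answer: 48976485835/120211 ≈ 4.0742e+5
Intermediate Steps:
a = 4/120211 ≈ 3.3275e-5
(338265 + (128440 - 59284)) + a = (338265 + (128440 - 59284)) + 4/120211 = (338265 + 69156) + 4/120211 = 407421 + 4/120211 = 48976485835/120211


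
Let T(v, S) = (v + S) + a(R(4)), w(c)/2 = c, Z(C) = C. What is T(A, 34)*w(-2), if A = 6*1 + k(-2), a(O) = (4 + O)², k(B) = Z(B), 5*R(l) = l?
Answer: -6104/25 ≈ -244.16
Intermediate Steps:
R(l) = l/5
w(c) = 2*c
k(B) = B
A = 4 (A = 6*1 - 2 = 6 - 2 = 4)
T(v, S) = 576/25 + S + v (T(v, S) = (v + S) + (4 + (⅕)*4)² = (S + v) + (4 + ⅘)² = (S + v) + (24/5)² = (S + v) + 576/25 = 576/25 + S + v)
T(A, 34)*w(-2) = (576/25 + 34 + 4)*(2*(-2)) = (1526/25)*(-4) = -6104/25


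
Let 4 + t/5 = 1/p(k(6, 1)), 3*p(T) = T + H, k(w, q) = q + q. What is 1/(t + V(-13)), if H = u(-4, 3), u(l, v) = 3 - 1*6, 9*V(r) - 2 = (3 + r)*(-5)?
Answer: -9/263 ≈ -0.034221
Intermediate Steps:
V(r) = -13/9 - 5*r/9 (V(r) = 2/9 + ((3 + r)*(-5))/9 = 2/9 + (-15 - 5*r)/9 = 2/9 + (-5/3 - 5*r/9) = -13/9 - 5*r/9)
u(l, v) = -3 (u(l, v) = 3 - 6 = -3)
k(w, q) = 2*q
H = -3
p(T) = -1 + T/3 (p(T) = (T - 3)/3 = (-3 + T)/3 = -1 + T/3)
t = -35 (t = -20 + 5/(-1 + (2*1)/3) = -20 + 5/(-1 + (⅓)*2) = -20 + 5/(-1 + ⅔) = -20 + 5/(-⅓) = -20 + 5*(-3) = -20 - 15 = -35)
1/(t + V(-13)) = 1/(-35 + (-13/9 - 5/9*(-13))) = 1/(-35 + (-13/9 + 65/9)) = 1/(-35 + 52/9) = 1/(-263/9) = -9/263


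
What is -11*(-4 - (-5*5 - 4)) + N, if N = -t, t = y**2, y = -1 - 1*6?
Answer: -324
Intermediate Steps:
y = -7 (y = -1 - 6 = -7)
t = 49 (t = (-7)**2 = 49)
N = -49 (N = -1*49 = -49)
-11*(-4 - (-5*5 - 4)) + N = -11*(-4 - (-5*5 - 4)) - 49 = -11*(-4 - (-25 - 4)) - 49 = -11*(-4 - 1*(-29)) - 49 = -11*(-4 + 29) - 49 = -11*25 - 49 = -275 - 49 = -324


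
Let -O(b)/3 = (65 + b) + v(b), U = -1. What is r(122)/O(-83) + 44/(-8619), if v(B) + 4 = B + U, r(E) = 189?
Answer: 538333/913614 ≈ 0.58923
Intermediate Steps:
v(B) = -5 + B (v(B) = -4 + (B - 1) = -4 + (-1 + B) = -5 + B)
O(b) = -180 - 6*b (O(b) = -3*((65 + b) + (-5 + b)) = -3*(60 + 2*b) = -180 - 6*b)
r(122)/O(-83) + 44/(-8619) = 189/(-180 - 6*(-83)) + 44/(-8619) = 189/(-180 + 498) + 44*(-1/8619) = 189/318 - 44/8619 = 189*(1/318) - 44/8619 = 63/106 - 44/8619 = 538333/913614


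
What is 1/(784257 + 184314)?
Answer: 1/968571 ≈ 1.0324e-6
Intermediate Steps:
1/(784257 + 184314) = 1/968571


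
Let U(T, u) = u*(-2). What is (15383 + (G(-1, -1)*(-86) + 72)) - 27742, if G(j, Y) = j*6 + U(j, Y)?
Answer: -11943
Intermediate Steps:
U(T, u) = -2*u
G(j, Y) = -2*Y + 6*j (G(j, Y) = j*6 - 2*Y = 6*j - 2*Y = -2*Y + 6*j)
(15383 + (G(-1, -1)*(-86) + 72)) - 27742 = (15383 + ((-2*(-1) + 6*(-1))*(-86) + 72)) - 27742 = (15383 + ((2 - 6)*(-86) + 72)) - 27742 = (15383 + (-4*(-86) + 72)) - 27742 = (15383 + (344 + 72)) - 27742 = (15383 + 416) - 27742 = 15799 - 27742 = -11943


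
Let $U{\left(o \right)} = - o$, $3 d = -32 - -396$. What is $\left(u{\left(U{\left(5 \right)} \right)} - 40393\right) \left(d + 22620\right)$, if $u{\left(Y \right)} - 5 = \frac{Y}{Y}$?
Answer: $- \frac{2755362688}{3} \approx -9.1845 \cdot 10^{8}$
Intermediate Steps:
$d = \frac{364}{3}$ ($d = \frac{-32 - -396}{3} = \frac{-32 + 396}{3} = \frac{1}{3} \cdot 364 = \frac{364}{3} \approx 121.33$)
$u{\left(Y \right)} = 6$ ($u{\left(Y \right)} = 5 + \frac{Y}{Y} = 5 + 1 = 6$)
$\left(u{\left(U{\left(5 \right)} \right)} - 40393\right) \left(d + 22620\right) = \left(6 - 40393\right) \left(\frac{364}{3} + 22620\right) = \left(-40387\right) \frac{68224}{3} = - \frac{2755362688}{3}$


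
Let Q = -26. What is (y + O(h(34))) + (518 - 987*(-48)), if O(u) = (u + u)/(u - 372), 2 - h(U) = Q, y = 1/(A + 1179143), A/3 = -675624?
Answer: 1745842773072/36452347 ≈ 47894.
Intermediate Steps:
A = -2026872 (A = 3*(-675624) = -2026872)
y = -1/847729 (y = 1/(-2026872 + 1179143) = 1/(-847729) = -1/847729 ≈ -1.1796e-6)
h(U) = 28 (h(U) = 2 - 1*(-26) = 2 + 26 = 28)
O(u) = 2*u/(-372 + u) (O(u) = (2*u)/(-372 + u) = 2*u/(-372 + u))
(y + O(h(34))) + (518 - 987*(-48)) = (-1/847729 + 2*28/(-372 + 28)) + (518 - 987*(-48)) = (-1/847729 + 2*28/(-344)) + (518 + 47376) = (-1/847729 + 2*28*(-1/344)) + 47894 = (-1/847729 - 7/43) + 47894 = -5934146/36452347 + 47894 = 1745842773072/36452347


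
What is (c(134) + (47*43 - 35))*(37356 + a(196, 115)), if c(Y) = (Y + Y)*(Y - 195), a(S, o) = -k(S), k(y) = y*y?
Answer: 15223720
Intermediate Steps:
k(y) = y²
a(S, o) = -S²
c(Y) = 2*Y*(-195 + Y) (c(Y) = (2*Y)*(-195 + Y) = 2*Y*(-195 + Y))
(c(134) + (47*43 - 35))*(37356 + a(196, 115)) = (2*134*(-195 + 134) + (47*43 - 35))*(37356 - 1*196²) = (2*134*(-61) + (2021 - 35))*(37356 - 1*38416) = (-16348 + 1986)*(37356 - 38416) = -14362*(-1060) = 15223720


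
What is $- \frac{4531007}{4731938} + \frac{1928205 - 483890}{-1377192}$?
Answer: $- \frac{6537237812407}{3258393579048} \approx -2.0063$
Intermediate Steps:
$- \frac{4531007}{4731938} + \frac{1928205 - 483890}{-1377192} = \left(-4531007\right) \frac{1}{4731938} + 1444315 \left(- \frac{1}{1377192}\right) = - \frac{4531007}{4731938} - \frac{1444315}{1377192} = - \frac{6537237812407}{3258393579048}$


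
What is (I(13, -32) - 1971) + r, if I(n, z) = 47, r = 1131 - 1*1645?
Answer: -2438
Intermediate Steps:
r = -514 (r = 1131 - 1645 = -514)
(I(13, -32) - 1971) + r = (47 - 1971) - 514 = -1924 - 514 = -2438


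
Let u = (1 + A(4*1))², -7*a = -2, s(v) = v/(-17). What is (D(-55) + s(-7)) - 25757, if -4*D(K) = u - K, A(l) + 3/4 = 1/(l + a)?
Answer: -6308593097/244800 ≈ -25770.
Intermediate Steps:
s(v) = -v/17 (s(v) = v*(-1/17) = -v/17)
a = 2/7 (a = -⅐*(-2) = 2/7 ≈ 0.28571)
A(l) = -¾ + 1/(2/7 + l) (A(l) = -¾ + 1/(l + 2/7) = -¾ + 1/(2/7 + l))
u = 841/3600 (u = (1 + (22 - 84)/(4*(2 + 7*(4*1))))² = (1 + (22 - 21*4)/(4*(2 + 7*4)))² = (1 + (22 - 84)/(4*(2 + 28)))² = (1 + (¼)*(-62)/30)² = (1 + (¼)*(1/30)*(-62))² = (1 - 31/60)² = (29/60)² = 841/3600 ≈ 0.23361)
D(K) = -841/14400 + K/4 (D(K) = -(841/3600 - K)/4 = -841/14400 + K/4)
(D(-55) + s(-7)) - 25757 = ((-841/14400 + (¼)*(-55)) - 1/17*(-7)) - 25757 = ((-841/14400 - 55/4) + 7/17) - 25757 = (-198841/14400 + 7/17) - 25757 = -3279497/244800 - 25757 = -6308593097/244800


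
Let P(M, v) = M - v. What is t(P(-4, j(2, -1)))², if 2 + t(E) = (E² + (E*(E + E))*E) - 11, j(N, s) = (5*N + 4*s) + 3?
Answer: 17960644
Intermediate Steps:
j(N, s) = 3 + 4*s + 5*N (j(N, s) = (4*s + 5*N) + 3 = 3 + 4*s + 5*N)
t(E) = -13 + E² + 2*E³ (t(E) = -2 + ((E² + (E*(E + E))*E) - 11) = -2 + ((E² + (E*(2*E))*E) - 11) = -2 + ((E² + (2*E²)*E) - 11) = -2 + ((E² + 2*E³) - 11) = -2 + (-11 + E² + 2*E³) = -13 + E² + 2*E³)
t(P(-4, j(2, -1)))² = (-13 + (-4 - (3 + 4*(-1) + 5*2))² + 2*(-4 - (3 + 4*(-1) + 5*2))³)² = (-13 + (-4 - (3 - 4 + 10))² + 2*(-4 - (3 - 4 + 10))³)² = (-13 + (-4 - 1*9)² + 2*(-4 - 1*9)³)² = (-13 + (-4 - 9)² + 2*(-4 - 9)³)² = (-13 + (-13)² + 2*(-13)³)² = (-13 + 169 + 2*(-2197))² = (-13 + 169 - 4394)² = (-4238)² = 17960644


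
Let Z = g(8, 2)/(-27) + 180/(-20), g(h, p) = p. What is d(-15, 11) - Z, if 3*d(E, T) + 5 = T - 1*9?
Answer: 218/27 ≈ 8.0741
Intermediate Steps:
d(E, T) = -14/3 + T/3 (d(E, T) = -5/3 + (T - 1*9)/3 = -5/3 + (T - 9)/3 = -5/3 + (-9 + T)/3 = -5/3 + (-3 + T/3) = -14/3 + T/3)
Z = -245/27 (Z = 2/(-27) + 180/(-20) = 2*(-1/27) + 180*(-1/20) = -2/27 - 9 = -245/27 ≈ -9.0741)
d(-15, 11) - Z = (-14/3 + (⅓)*11) - 1*(-245/27) = (-14/3 + 11/3) + 245/27 = -1 + 245/27 = 218/27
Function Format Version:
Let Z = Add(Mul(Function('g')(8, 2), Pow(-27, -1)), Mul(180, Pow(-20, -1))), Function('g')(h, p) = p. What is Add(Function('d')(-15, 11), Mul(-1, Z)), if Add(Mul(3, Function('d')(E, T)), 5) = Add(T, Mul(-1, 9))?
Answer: Rational(218, 27) ≈ 8.0741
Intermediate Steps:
Function('d')(E, T) = Add(Rational(-14, 3), Mul(Rational(1, 3), T)) (Function('d')(E, T) = Add(Rational(-5, 3), Mul(Rational(1, 3), Add(T, Mul(-1, 9)))) = Add(Rational(-5, 3), Mul(Rational(1, 3), Add(T, -9))) = Add(Rational(-5, 3), Mul(Rational(1, 3), Add(-9, T))) = Add(Rational(-5, 3), Add(-3, Mul(Rational(1, 3), T))) = Add(Rational(-14, 3), Mul(Rational(1, 3), T)))
Z = Rational(-245, 27) (Z = Add(Mul(2, Pow(-27, -1)), Mul(180, Pow(-20, -1))) = Add(Mul(2, Rational(-1, 27)), Mul(180, Rational(-1, 20))) = Add(Rational(-2, 27), -9) = Rational(-245, 27) ≈ -9.0741)
Add(Function('d')(-15, 11), Mul(-1, Z)) = Add(Add(Rational(-14, 3), Mul(Rational(1, 3), 11)), Mul(-1, Rational(-245, 27))) = Add(Add(Rational(-14, 3), Rational(11, 3)), Rational(245, 27)) = Add(-1, Rational(245, 27)) = Rational(218, 27)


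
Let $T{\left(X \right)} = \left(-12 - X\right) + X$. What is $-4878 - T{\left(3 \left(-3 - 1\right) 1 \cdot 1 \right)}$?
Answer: $-4866$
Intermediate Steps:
$T{\left(X \right)} = -12$
$-4878 - T{\left(3 \left(-3 - 1\right) 1 \cdot 1 \right)} = -4878 - -12 = -4878 + 12 = -4866$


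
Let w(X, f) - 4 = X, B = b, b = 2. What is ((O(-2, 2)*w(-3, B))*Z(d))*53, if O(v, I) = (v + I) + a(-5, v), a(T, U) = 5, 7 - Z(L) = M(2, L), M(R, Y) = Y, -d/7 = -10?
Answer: -16695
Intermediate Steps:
d = 70 (d = -7*(-10) = 70)
Z(L) = 7 - L
B = 2
O(v, I) = 5 + I + v (O(v, I) = (v + I) + 5 = (I + v) + 5 = 5 + I + v)
w(X, f) = 4 + X
((O(-2, 2)*w(-3, B))*Z(d))*53 = (((5 + 2 - 2)*(4 - 3))*(7 - 1*70))*53 = ((5*1)*(7 - 70))*53 = (5*(-63))*53 = -315*53 = -16695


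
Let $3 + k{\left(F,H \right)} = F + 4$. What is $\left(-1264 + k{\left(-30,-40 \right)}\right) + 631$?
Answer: $-662$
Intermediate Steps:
$k{\left(F,H \right)} = 1 + F$ ($k{\left(F,H \right)} = -3 + \left(F + 4\right) = -3 + \left(4 + F\right) = 1 + F$)
$\left(-1264 + k{\left(-30,-40 \right)}\right) + 631 = \left(-1264 + \left(1 - 30\right)\right) + 631 = \left(-1264 - 29\right) + 631 = -1293 + 631 = -662$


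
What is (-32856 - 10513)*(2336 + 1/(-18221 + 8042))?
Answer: -1031234283767/10179 ≈ -1.0131e+8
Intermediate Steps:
(-32856 - 10513)*(2336 + 1/(-18221 + 8042)) = -43369*(2336 + 1/(-10179)) = -43369*(2336 - 1/10179) = -43369*23778143/10179 = -1031234283767/10179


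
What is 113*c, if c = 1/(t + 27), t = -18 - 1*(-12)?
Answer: 113/21 ≈ 5.3810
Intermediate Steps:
t = -6 (t = -18 + 12 = -6)
c = 1/21 (c = 1/(-6 + 27) = 1/21 ≈ 0.047619)
113*c = 113*(1/21) = 113/21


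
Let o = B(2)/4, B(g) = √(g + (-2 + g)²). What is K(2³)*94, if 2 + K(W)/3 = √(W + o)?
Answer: -564 + 141*√(32 + √2) ≈ 251.05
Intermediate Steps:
o = √2/4 (o = √(2 + (-2 + 2)²)/4 = √(2 + 0²)*(¼) = √(2 + 0)*(¼) = √2*(¼) = √2/4 ≈ 0.35355)
K(W) = -6 + 3*√(W + √2/4)
K(2³)*94 = (-6 + 3*√(√2 + 4*2³)/2)*94 = (-6 + 3*√(√2 + 4*8)/2)*94 = (-6 + 3*√(√2 + 32)/2)*94 = (-6 + 3*√(32 + √2)/2)*94 = -564 + 141*√(32 + √2)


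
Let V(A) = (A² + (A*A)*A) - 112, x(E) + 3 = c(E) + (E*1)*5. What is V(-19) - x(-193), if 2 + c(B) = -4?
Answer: -5636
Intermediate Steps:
c(B) = -6 (c(B) = -2 - 4 = -6)
x(E) = -9 + 5*E (x(E) = -3 + (-6 + (E*1)*5) = -3 + (-6 + E*5) = -3 + (-6 + 5*E) = -9 + 5*E)
V(A) = -112 + A² + A³ (V(A) = (A² + A²*A) - 112 = (A² + A³) - 112 = -112 + A² + A³)
V(-19) - x(-193) = (-112 + (-19)² + (-19)³) - (-9 + 5*(-193)) = (-112 + 361 - 6859) - (-9 - 965) = -6610 - 1*(-974) = -6610 + 974 = -5636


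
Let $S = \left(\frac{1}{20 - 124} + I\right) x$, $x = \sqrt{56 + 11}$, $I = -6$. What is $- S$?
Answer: $\frac{625 \sqrt{67}}{104} \approx 49.191$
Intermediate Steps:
$x = \sqrt{67} \approx 8.1853$
$S = - \frac{625 \sqrt{67}}{104}$ ($S = \left(\frac{1}{20 - 124} - 6\right) \sqrt{67} = \left(\frac{1}{-104} - 6\right) \sqrt{67} = \left(- \frac{1}{104} - 6\right) \sqrt{67} = - \frac{625 \sqrt{67}}{104} \approx -49.191$)
$- S = - \frac{\left(-625\right) \sqrt{67}}{104} = \frac{625 \sqrt{67}}{104}$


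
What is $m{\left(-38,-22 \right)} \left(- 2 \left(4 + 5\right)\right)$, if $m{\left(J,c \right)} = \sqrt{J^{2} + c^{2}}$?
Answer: $- 36 \sqrt{482} \approx -790.36$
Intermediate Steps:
$m{\left(-38,-22 \right)} \left(- 2 \left(4 + 5\right)\right) = \sqrt{\left(-38\right)^{2} + \left(-22\right)^{2}} \left(- 2 \left(4 + 5\right)\right) = \sqrt{1444 + 484} \left(\left(-2\right) 9\right) = \sqrt{1928} \left(-18\right) = 2 \sqrt{482} \left(-18\right) = - 36 \sqrt{482}$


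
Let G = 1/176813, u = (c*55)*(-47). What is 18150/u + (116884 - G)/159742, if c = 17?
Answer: 7191949400929/22567325334554 ≈ 0.31869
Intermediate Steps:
u = -43945 (u = (17*55)*(-47) = 935*(-47) = -43945)
G = 1/176813 ≈ 5.6557e-6
18150/u + (116884 - G)/159742 = 18150/(-43945) + (116884 - 1*1/176813)/159742 = 18150*(-1/43945) + (116884 - 1/176813)*(1/159742) = -330/799 + (20666610691/176813)*(1/159742) = -330/799 + 20666610691/28244462246 = 7191949400929/22567325334554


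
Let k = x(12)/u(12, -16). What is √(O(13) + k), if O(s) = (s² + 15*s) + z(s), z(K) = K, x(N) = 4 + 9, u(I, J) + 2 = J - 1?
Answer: 5*√5434/19 ≈ 19.399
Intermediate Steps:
u(I, J) = -3 + J (u(I, J) = -2 + (J - 1) = -2 + (-1 + J) = -3 + J)
x(N) = 13
O(s) = s² + 16*s (O(s) = (s² + 15*s) + s = s² + 16*s)
k = -13/19 (k = 13/(-3 - 16) = 13/(-19) = 13*(-1/19) = -13/19 ≈ -0.68421)
√(O(13) + k) = √(13*(16 + 13) - 13/19) = √(13*29 - 13/19) = √(377 - 13/19) = √(7150/19) = 5*√5434/19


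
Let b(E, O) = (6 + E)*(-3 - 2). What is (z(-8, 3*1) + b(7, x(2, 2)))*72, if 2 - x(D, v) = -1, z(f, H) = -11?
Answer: -5472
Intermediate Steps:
x(D, v) = 3 (x(D, v) = 2 - 1*(-1) = 2 + 1 = 3)
b(E, O) = -30 - 5*E (b(E, O) = (6 + E)*(-5) = -30 - 5*E)
(z(-8, 3*1) + b(7, x(2, 2)))*72 = (-11 + (-30 - 5*7))*72 = (-11 + (-30 - 35))*72 = (-11 - 65)*72 = -76*72 = -5472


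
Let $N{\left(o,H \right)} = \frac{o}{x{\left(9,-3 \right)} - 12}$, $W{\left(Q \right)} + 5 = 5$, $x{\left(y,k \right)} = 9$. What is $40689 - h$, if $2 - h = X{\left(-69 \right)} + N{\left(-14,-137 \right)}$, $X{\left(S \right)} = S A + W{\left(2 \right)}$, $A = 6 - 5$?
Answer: $\frac{121868}{3} \approx 40623.0$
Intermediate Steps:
$W{\left(Q \right)} = 0$ ($W{\left(Q \right)} = -5 + 5 = 0$)
$A = 1$ ($A = 6 - 5 = 1$)
$X{\left(S \right)} = S$ ($X{\left(S \right)} = S 1 + 0 = S + 0 = S$)
$N{\left(o,H \right)} = - \frac{o}{3}$ ($N{\left(o,H \right)} = \frac{o}{9 - 12} = \frac{o}{-3} = o \left(- \frac{1}{3}\right) = - \frac{o}{3}$)
$h = \frac{199}{3}$ ($h = 2 - \left(-69 - - \frac{14}{3}\right) = 2 - \left(-69 + \frac{14}{3}\right) = 2 - - \frac{193}{3} = 2 + \frac{193}{3} = \frac{199}{3} \approx 66.333$)
$40689 - h = 40689 - \frac{199}{3} = \frac{121868}{3}$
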